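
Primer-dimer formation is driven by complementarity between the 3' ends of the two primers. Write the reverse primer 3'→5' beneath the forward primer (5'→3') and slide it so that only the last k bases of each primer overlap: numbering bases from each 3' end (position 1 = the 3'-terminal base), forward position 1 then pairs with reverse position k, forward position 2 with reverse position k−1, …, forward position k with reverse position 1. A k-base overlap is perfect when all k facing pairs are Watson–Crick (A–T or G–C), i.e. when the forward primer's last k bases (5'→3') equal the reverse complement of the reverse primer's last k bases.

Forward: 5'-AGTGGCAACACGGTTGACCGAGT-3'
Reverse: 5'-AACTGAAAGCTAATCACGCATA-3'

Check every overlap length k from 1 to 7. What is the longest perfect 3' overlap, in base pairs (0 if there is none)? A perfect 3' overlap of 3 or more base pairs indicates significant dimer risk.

Last 7 bases (5'→3') — forward …ACCGAGT, reverse …ACGCATA.
Reverse complement of the reverse primer's last 7 bases: TATGCGT; its first k bases are the reverse complement of the reverse primer's last k bases, so a perfect k-base overlap needs the forward primer's last k bases to equal them.
Comparing (forward last k vs required): k=1: T vs T ✓; k=2: GT vs TA ✗; k=3: AGT vs TAT ✗; k=4: GAGT vs TATG ✗; k=5: CGAGT vs TATGC ✗; k=6: CCGAGT vs TATGCG ✗; k=7: ACCGAGT vs TATGCGT ✗.
Only k = 1 is perfect, so the longest perfect 3' overlap is 1.

Longest perfect overlap: 1 complementary base pair; below the dimer-risk threshold (threshold 3).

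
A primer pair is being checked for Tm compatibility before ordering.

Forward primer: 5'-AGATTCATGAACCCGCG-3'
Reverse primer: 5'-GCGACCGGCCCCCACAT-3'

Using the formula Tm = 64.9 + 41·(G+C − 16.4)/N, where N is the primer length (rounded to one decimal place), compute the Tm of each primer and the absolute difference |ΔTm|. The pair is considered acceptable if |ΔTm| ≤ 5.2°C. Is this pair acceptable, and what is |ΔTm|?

Forward: G+C = 9, N = 17 → Tm = 64.9 + 41·(9 − 16.4)/17 = 47.1°C.
Reverse: G+C = 13, N = 17 → Tm = 64.9 + 41·(13 − 16.4)/17 = 56.7°C.
|ΔTm| = |47.1 − 56.7| = 9.6°C, > 5.2°C.

|ΔTm| = 9.6°C; the pair is not acceptable.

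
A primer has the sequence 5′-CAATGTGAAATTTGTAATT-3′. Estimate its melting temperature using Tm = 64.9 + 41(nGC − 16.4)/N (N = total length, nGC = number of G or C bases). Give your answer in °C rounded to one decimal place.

38.1°C

Base counts: A=7, T=8, G=3, C=1; G+C = 4, N = 19.
Tm = 64.9 + 41·(4 − 16.4)/19 = 64.9 + -508.40/19 = 38.1°C.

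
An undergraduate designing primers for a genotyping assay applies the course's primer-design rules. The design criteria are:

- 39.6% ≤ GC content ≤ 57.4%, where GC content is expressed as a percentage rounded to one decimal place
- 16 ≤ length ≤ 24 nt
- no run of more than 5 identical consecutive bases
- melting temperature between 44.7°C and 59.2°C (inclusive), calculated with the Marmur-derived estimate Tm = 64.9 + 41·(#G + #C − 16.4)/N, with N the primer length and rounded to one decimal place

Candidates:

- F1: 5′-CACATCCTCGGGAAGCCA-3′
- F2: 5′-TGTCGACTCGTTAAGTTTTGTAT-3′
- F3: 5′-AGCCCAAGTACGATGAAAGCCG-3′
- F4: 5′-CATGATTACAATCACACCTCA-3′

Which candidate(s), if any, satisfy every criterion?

F3 only.

F1 (18 nt, A=5 T=2 G=4 C=7): GC 11/18 = 61.1%, outside 39.6–57.4% ✗; length 18 ✓; longest run = 3 ✓; Tm = 64.9 + 41·(11 − 16.4)/18 = 52.6°C ✓ — fails.
F2 (23 nt, A=4 T=11 G=5 C=3): GC 8/23 = 34.8%, outside 39.6–57.4% ✗; length 23 ✓; longest run = 4 ✓; Tm = 64.9 + 41·(8 − 16.4)/23 = 49.9°C ✓ — fails.
F3 (22 nt, A=8 T=2 G=6 C=6): GC 12/22 = 54.5% ✓; length 22 ✓; longest run = 3 ✓; Tm = 64.9 + 41·(12 − 16.4)/22 = 56.7°C ✓ — passes.
F4 (21 nt, A=8 T=5 G=1 C=7): GC 8/21 = 38.1%, outside 39.6–57.4% ✗; length 21 ✓; longest run = 2 ✓; Tm = 64.9 + 41·(8 − 16.4)/21 = 48.5°C ✓ — fails.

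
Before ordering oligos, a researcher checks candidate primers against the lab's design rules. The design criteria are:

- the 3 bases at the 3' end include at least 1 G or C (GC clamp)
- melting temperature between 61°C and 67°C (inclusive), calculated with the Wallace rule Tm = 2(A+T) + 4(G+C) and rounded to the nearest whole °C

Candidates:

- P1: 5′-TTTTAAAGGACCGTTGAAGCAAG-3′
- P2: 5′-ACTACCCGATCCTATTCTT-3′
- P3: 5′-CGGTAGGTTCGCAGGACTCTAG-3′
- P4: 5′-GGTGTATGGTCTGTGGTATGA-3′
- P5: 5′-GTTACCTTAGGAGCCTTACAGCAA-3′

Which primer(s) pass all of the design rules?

P1 and P4.

P1 (23 nt, A=8 T=6 G=6 C=3): 3' end AAG has 1 G/C ✓; Tm = 2·14 + 4·9 = 64°C ✓ — passes.
P2 (19 nt, A=4 T=7 G=1 C=7): 3' end CTT has 1 G/C ✓; Tm = 2·11 + 4·8 = 54°C, outside 61–67°C ✗ — fails.
P3 (22 nt, A=4 T=5 G=8 C=5): 3' end TAG has 1 G/C ✓; Tm = 2·9 + 4·13 = 70°C, outside 61–67°C ✗ — fails.
P4 (21 nt, A=3 T=8 G=9 C=1): 3' end TGA has 1 G/C ✓; Tm = 2·11 + 4·10 = 62°C ✓ — passes.
P5 (24 nt, A=7 T=6 G=5 C=6): 3' end CAA has 1 G/C ✓; Tm = 2·13 + 4·11 = 70°C, outside 61–67°C ✗ — fails.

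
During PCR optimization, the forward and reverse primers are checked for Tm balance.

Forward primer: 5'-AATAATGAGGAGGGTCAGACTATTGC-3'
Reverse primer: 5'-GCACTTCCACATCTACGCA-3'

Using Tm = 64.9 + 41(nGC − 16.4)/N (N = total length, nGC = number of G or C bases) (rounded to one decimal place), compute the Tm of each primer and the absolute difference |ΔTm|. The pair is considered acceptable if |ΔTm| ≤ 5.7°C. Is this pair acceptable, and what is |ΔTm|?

Forward: G+C = 11, N = 26 → Tm = 64.9 + 41·(11 − 16.4)/26 = 56.4°C.
Reverse: G+C = 10, N = 19 → Tm = 64.9 + 41·(10 − 16.4)/19 = 51.1°C.
|ΔTm| = |56.4 − 51.1| = 5.3°C, ≤ 5.7°C.

|ΔTm| = 5.3°C; the pair is acceptable.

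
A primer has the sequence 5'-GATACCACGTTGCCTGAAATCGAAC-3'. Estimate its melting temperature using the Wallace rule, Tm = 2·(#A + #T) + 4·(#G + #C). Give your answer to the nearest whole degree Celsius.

Base counts: A=8, T=5, G=5, C=7 (length 25).
Tm = 2·(8+5) + 4·(5+7) = 2·13 + 4·12 = 26 + 48 = 74°C.

74°C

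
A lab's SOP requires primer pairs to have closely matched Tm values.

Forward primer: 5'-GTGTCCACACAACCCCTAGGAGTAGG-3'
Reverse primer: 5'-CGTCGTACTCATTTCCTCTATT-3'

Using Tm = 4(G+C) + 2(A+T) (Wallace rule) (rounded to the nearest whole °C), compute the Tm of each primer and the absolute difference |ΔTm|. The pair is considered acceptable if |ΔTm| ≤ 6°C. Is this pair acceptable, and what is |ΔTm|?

Forward: A=7 T=4 G=7 C=8 → Tm = 2·11 + 4·15 = 82°C.
Reverse: A=3 T=10 G=2 C=7 → Tm = 2·13 + 4·9 = 62°C.
|ΔTm| = |82 − 62| = 20°C, > 6°C.

|ΔTm| = 20°C; the pair is not acceptable.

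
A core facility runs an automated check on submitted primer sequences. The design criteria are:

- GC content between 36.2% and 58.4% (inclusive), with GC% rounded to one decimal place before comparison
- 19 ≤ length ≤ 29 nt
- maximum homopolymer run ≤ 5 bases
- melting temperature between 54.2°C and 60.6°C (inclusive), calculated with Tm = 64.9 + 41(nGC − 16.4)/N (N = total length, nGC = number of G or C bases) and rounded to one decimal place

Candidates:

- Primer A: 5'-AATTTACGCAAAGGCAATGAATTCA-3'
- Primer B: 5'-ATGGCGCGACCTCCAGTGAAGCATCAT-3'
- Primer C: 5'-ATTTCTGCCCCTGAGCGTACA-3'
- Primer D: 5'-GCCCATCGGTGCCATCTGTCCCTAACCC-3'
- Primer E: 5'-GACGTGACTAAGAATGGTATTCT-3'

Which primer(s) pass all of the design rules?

Primer C only.

Primer A (25 nt, A=11 T=6 G=4 C=4): GC 8/25 = 32.0%, outside 36.2–58.4% ✗; length 25 ✓; longest run = 3 ✓; Tm = 64.9 + 41·(8 − 16.4)/25 = 51.1°C, outside 54.2–60.6°C ✗ — fails.
Primer B (27 nt, A=7 T=5 G=7 C=8): GC 15/27 = 55.6% ✓; length 27 ✓; longest run = 2 ✓; Tm = 64.9 + 41·(15 − 16.4)/27 = 62.8°C, outside 54.2–60.6°C ✗ — fails.
Primer C (21 nt, A=4 T=6 G=4 C=7): GC 11/21 = 52.4% ✓; length 21 ✓; longest run = 4 ✓; Tm = 64.9 + 41·(11 − 16.4)/21 = 54.4°C ✓ — passes.
Primer D (28 nt, A=4 T=6 G=5 C=13): GC 18/28 = 64.3%, outside 36.2–58.4% ✗; length 28 ✓; longest run = 3 ✓; Tm = 64.9 + 41·(18 − 16.4)/28 = 67.2°C, outside 54.2–60.6°C ✗ — fails.
Primer E (23 nt, A=7 T=7 G=6 C=3): GC 9/23 = 39.1% ✓; length 23 ✓; longest run = 2 ✓; Tm = 64.9 + 41·(9 − 16.4)/23 = 51.7°C, outside 54.2–60.6°C ✗ — fails.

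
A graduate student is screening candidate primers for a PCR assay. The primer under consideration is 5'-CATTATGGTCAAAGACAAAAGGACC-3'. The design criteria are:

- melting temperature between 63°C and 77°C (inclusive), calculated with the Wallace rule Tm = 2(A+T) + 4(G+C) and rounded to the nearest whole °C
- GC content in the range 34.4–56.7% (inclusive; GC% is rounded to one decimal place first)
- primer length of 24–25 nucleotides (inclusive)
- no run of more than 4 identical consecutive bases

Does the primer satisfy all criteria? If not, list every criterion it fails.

Base counts: A=11, T=4, G=5, C=5 (length 25).
Tm: Tm = 2·15 + 4·10 = 70°C ✓
GC content: GC 10/25 = 40.0% ✓
length: length 25 ✓
homopolymer run: longest run = 4 ✓

Meets all criteria.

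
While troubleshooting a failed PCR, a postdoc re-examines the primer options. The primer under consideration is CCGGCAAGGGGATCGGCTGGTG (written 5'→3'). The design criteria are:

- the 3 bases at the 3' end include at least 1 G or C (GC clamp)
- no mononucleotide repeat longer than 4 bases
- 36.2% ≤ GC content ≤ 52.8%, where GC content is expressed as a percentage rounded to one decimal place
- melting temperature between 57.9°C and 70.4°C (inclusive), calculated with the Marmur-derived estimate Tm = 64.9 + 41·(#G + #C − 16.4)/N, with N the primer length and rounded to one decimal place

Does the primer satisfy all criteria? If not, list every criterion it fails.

Base counts: A=3, T=3, G=11, C=5 (length 22).
GC clamp: 3' end GTG has 2 G/C ✓
homopolymer run: longest run = 4 ✓
GC content: GC 16/22 = 72.7%, outside 36.2–52.8% ✗
Tm: Tm = 64.9 + 41·(16 − 16.4)/22 = 64.2°C ✓

Fails: GC content.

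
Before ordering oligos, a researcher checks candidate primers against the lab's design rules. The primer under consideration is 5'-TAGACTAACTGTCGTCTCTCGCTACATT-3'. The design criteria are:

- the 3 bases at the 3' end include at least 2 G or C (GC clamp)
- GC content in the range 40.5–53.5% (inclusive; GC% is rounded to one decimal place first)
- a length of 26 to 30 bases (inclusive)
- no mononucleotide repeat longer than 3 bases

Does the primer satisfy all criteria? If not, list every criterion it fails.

Fails: GC clamp.

Base counts: A=6, T=10, G=4, C=8 (length 28).
GC clamp: 3' end ATT has 0 G/C, need ≥2 ✗
GC content: GC 12/28 = 42.9% ✓
length: length 28 ✓
homopolymer run: longest run = 2 ✓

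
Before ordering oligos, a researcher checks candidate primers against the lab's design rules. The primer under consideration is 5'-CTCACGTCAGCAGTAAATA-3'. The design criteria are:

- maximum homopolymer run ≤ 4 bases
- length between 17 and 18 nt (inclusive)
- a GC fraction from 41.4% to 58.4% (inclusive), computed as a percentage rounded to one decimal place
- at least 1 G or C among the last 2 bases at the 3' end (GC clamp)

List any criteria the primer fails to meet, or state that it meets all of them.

Fails: length, GC clamp.

Base counts: A=7, T=4, G=3, C=5 (length 19).
homopolymer run: longest run = 3 ✓
length: length 19, outside 17–18 ✗
GC content: GC 8/19 = 42.1% ✓
GC clamp: 3' end TA has 0 G/C, need ≥1 ✗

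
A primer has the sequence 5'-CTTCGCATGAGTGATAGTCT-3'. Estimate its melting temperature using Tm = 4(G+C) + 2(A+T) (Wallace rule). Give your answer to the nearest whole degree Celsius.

Base counts: A=4, T=7, G=5, C=4 (length 20).
Tm = 2·(4+7) + 4·(5+4) = 2·11 + 4·9 = 22 + 36 = 58°C.

58°C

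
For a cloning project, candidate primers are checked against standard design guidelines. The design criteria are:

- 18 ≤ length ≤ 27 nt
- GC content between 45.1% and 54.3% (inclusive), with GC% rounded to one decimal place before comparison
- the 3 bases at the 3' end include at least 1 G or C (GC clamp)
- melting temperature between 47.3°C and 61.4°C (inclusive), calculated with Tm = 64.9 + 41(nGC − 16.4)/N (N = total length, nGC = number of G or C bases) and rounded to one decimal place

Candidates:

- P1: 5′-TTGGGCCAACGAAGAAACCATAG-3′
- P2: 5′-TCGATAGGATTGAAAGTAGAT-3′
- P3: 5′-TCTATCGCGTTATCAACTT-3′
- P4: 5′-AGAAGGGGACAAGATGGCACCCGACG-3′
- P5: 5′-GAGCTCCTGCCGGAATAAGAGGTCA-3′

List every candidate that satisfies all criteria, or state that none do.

P1 (23 nt, A=9 T=3 G=6 C=5): length 23 ✓; GC 11/23 = 47.8% ✓; 3' end TAG has 1 G/C ✓; Tm = 64.9 + 41·(11 − 16.4)/23 = 55.3°C ✓ — passes.
P2 (21 nt, A=8 T=6 G=6 C=1): length 21 ✓; GC 7/21 = 33.3%, outside 45.1–54.3% ✗; 3' end GAT has 1 G/C ✓; Tm = 64.9 + 41·(7 − 16.4)/21 = 46.5°C, outside 47.3–61.4°C ✗ — fails.
P3 (19 nt, A=4 T=8 G=2 C=5): length 19 ✓; GC 7/19 = 36.8%, outside 45.1–54.3% ✗; 3' end CTT has 1 G/C ✓; Tm = 64.9 + 41·(7 − 16.4)/19 = 44.6°C, outside 47.3–61.4°C ✗ — fails.
P4 (26 nt, A=9 T=1 G=10 C=6): length 26 ✓; GC 16/26 = 61.5%, outside 45.1–54.3% ✗; 3' end ACG has 2 G/C ✓; Tm = 64.9 + 41·(16 − 16.4)/26 = 64.3°C, outside 47.3–61.4°C ✗ — fails.
P5 (25 nt, A=7 T=4 G=8 C=6): length 25 ✓; GC 14/25 = 56.0%, outside 45.1–54.3% ✗; 3' end TCA has 1 G/C ✓; Tm = 64.9 + 41·(14 − 16.4)/25 = 61.0°C ✓ — fails.

P1 only.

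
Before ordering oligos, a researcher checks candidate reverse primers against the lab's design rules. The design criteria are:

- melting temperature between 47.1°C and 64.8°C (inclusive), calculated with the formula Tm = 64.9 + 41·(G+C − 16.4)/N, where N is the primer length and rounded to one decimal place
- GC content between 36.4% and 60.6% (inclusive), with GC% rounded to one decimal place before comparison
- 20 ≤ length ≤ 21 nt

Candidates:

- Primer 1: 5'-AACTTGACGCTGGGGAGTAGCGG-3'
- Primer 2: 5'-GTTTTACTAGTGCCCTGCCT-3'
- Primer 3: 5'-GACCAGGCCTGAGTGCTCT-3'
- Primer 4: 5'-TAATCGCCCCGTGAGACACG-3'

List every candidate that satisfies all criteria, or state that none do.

Primer 2 and Primer 4.

Primer 1 (23 nt, A=5 T=4 G=10 C=4): Tm = 64.9 + 41·(14 − 16.4)/23 = 60.6°C ✓; GC 14/23 = 60.9%, outside 36.4–60.6% ✗; length 23, outside 20–21 ✗ — fails.
Primer 2 (20 nt, A=2 T=8 G=4 C=6): Tm = 64.9 + 41·(10 − 16.4)/20 = 51.8°C ✓; GC 10/20 = 50.0% ✓; length 20 ✓ — passes.
Primer 3 (19 nt, A=3 T=4 G=6 C=6): Tm = 64.9 + 41·(12 − 16.4)/19 = 55.4°C ✓; GC 12/19 = 63.2%, outside 36.4–60.6% ✗; length 19, outside 20–21 ✗ — fails.
Primer 4 (20 nt, A=5 T=3 G=5 C=7): Tm = 64.9 + 41·(12 − 16.4)/20 = 55.9°C ✓; GC 12/20 = 60.0% ✓; length 20 ✓ — passes.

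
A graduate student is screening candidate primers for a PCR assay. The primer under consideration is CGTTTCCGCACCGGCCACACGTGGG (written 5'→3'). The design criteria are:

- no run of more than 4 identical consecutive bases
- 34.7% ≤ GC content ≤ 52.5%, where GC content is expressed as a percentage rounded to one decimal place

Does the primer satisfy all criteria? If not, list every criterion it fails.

Fails: GC content.

Base counts: A=3, T=4, G=8, C=10 (length 25).
homopolymer run: longest run = 3 ✓
GC content: GC 18/25 = 72.0%, outside 34.7–52.5% ✗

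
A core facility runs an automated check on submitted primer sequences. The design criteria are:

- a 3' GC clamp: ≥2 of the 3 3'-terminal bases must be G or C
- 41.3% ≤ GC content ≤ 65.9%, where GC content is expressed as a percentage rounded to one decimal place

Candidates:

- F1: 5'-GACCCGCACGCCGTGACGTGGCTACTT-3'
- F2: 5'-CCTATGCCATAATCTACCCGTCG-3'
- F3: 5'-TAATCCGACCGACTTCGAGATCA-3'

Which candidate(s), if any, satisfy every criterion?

F1 (27 nt, A=4 T=5 G=8 C=10): 3' end CTT has 1 G/C, need ≥2 ✗; GC 18/27 = 66.7%, outside 41.3–65.9% ✗ — fails.
F2 (23 nt, A=5 T=6 G=3 C=9): 3' end TCG has 2 G/C ✓; GC 12/23 = 52.2% ✓ — passes.
F3 (23 nt, A=7 T=5 G=4 C=7): 3' end TCA has 1 G/C, need ≥2 ✗; GC 11/23 = 47.8% ✓ — fails.

F2 only.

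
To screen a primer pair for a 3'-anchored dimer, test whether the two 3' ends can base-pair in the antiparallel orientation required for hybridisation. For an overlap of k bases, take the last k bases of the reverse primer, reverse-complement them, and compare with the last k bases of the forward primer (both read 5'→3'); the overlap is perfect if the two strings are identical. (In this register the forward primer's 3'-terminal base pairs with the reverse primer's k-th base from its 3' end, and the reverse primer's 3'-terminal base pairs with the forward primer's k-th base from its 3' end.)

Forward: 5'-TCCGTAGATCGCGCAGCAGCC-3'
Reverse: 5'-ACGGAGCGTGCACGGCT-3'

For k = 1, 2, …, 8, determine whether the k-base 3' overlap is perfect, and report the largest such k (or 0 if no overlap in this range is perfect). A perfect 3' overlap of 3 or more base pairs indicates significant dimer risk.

Last 8 bases (5'→3') — forward …CAGCAGCC, reverse …GCACGGCT.
Reverse complement of the reverse primer's last 8 bases: AGCCGTGC; its first k bases are the reverse complement of the reverse primer's last k bases, so a perfect k-base overlap needs the forward primer's last k bases to equal them.
Comparing (forward last k vs required): k=1: C vs A ✗; k=2: CC vs AG ✗; k=3: GCC vs AGC ✗; k=4: AGCC vs AGCC ✓; k=5: CAGCC vs AGCCG ✗; k=6: GCAGCC vs AGCCGT ✗; k=7: AGCAGCC vs AGCCGTG ✗; k=8: CAGCAGCC vs AGCCGTGC ✗.
Only k = 4 is perfect, so the longest perfect 3' overlap is 4.

Longest perfect overlap: 4 complementary base pairs; significant dimer risk (threshold 3).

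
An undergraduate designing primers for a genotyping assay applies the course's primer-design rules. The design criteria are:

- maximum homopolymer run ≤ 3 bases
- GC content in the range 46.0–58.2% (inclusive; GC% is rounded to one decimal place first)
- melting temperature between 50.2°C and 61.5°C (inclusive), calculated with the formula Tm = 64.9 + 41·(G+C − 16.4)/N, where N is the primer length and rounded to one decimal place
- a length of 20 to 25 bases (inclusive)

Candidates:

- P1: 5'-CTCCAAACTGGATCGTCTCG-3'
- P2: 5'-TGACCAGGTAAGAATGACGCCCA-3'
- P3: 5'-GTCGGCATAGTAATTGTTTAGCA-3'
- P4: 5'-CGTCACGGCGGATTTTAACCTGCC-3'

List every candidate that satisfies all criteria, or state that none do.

P1 and P2.

P1 (20 nt, A=4 T=5 G=4 C=7): longest run = 3 ✓; GC 11/20 = 55.0% ✓; Tm = 64.9 + 41·(11 − 16.4)/20 = 53.8°C ✓; length 20 ✓ — passes.
P2 (23 nt, A=8 T=3 G=6 C=6): longest run = 3 ✓; GC 12/23 = 52.2% ✓; Tm = 64.9 + 41·(12 − 16.4)/23 = 57.1°C ✓; length 23 ✓ — passes.
P3 (23 nt, A=6 T=8 G=6 C=3): longest run = 3 ✓; GC 9/23 = 39.1%, outside 46.0–58.2% ✗; Tm = 64.9 + 41·(9 − 16.4)/23 = 51.7°C ✓; length 23 ✓ — fails.
P4 (24 nt, A=4 T=6 G=6 C=8): longest run = 4, exceeds 3 ✗; GC 14/24 = 58.3%, outside 46.0–58.2% ✗; Tm = 64.9 + 41·(14 − 16.4)/24 = 60.8°C ✓; length 24 ✓ — fails.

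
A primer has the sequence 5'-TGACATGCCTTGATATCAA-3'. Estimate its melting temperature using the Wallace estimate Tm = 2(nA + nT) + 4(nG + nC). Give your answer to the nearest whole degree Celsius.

52°C

Base counts: A=6, T=6, G=3, C=4 (length 19).
Tm = 2·(6+6) + 4·(3+4) = 2·12 + 4·7 = 24 + 28 = 52°C.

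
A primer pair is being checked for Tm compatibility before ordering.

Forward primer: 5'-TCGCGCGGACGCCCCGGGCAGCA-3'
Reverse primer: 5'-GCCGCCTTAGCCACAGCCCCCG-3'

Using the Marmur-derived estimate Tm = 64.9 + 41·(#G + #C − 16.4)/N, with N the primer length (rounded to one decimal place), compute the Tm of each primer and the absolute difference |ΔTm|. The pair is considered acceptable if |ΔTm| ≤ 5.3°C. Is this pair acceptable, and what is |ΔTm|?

Forward: G+C = 19, N = 23 → Tm = 64.9 + 41·(19 − 16.4)/23 = 69.5°C.
Reverse: G+C = 17, N = 22 → Tm = 64.9 + 41·(17 − 16.4)/22 = 66.0°C.
|ΔTm| = |69.5 − 66.0| = 3.5°C, ≤ 5.3°C.

|ΔTm| = 3.5°C; the pair is acceptable.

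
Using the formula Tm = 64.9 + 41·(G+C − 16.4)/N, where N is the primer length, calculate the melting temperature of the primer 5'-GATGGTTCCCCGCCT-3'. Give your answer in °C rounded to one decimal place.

Base counts: A=1, T=4, G=4, C=6; G+C = 10, N = 15.
Tm = 64.9 + 41·(10 − 16.4)/15 = 64.9 + -262.40/15 = 47.4°C.

47.4°C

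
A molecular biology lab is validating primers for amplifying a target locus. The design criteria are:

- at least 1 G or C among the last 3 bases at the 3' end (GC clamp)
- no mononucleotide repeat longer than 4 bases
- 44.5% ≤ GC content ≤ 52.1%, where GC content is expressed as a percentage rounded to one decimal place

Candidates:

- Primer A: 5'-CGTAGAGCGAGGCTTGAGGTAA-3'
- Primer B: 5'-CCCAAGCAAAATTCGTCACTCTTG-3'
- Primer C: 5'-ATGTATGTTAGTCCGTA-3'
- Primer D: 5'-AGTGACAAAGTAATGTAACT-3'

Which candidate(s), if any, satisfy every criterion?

Primer A (22 nt, A=6 T=4 G=9 C=3): 3' end TAA has 0 G/C, need ≥1 ✗; longest run = 2 ✓; GC 12/22 = 54.5%, outside 44.5–52.1% ✗ — fails.
Primer B (24 nt, A=7 T=6 G=3 C=8): 3' end TTG has 1 G/C ✓; longest run = 4 ✓; GC 11/24 = 45.8% ✓ — passes.
Primer C (17 nt, A=4 T=7 G=4 C=2): 3' end GTA has 1 G/C ✓; longest run = 2 ✓; GC 6/17 = 35.3%, outside 44.5–52.1% ✗ — fails.
Primer D (20 nt, A=9 T=5 G=4 C=2): 3' end ACT has 1 G/C ✓; longest run = 3 ✓; GC 6/20 = 30.0%, outside 44.5–52.1% ✗ — fails.

Primer B only.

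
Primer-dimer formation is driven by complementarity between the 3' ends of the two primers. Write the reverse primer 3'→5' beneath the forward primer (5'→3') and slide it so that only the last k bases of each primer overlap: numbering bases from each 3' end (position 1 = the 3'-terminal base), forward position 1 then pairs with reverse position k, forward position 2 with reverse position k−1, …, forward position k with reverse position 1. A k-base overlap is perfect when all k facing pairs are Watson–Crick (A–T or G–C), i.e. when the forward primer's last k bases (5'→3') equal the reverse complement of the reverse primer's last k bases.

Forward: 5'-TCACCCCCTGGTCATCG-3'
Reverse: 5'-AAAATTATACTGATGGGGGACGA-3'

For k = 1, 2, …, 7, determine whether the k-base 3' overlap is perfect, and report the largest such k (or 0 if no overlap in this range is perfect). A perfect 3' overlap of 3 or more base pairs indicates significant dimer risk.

Longest perfect overlap: 3 complementary base pairs; significant dimer risk (threshold 3).

Last 7 bases (5'→3') — forward …GTCATCG, reverse …GGGACGA.
Reverse complement of the reverse primer's last 7 bases: TCGTCCC; its first k bases are the reverse complement of the reverse primer's last k bases, so a perfect k-base overlap needs the forward primer's last k bases to equal them.
Comparing (forward last k vs required): k=1: G vs T ✗; k=2: CG vs TC ✗; k=3: TCG vs TCG ✓; k=4: ATCG vs TCGT ✗; k=5: CATCG vs TCGTC ✗; k=6: TCATCG vs TCGTCC ✗; k=7: GTCATCG vs TCGTCCC ✗.
Only k = 3 is perfect, so the longest perfect 3' overlap is 3.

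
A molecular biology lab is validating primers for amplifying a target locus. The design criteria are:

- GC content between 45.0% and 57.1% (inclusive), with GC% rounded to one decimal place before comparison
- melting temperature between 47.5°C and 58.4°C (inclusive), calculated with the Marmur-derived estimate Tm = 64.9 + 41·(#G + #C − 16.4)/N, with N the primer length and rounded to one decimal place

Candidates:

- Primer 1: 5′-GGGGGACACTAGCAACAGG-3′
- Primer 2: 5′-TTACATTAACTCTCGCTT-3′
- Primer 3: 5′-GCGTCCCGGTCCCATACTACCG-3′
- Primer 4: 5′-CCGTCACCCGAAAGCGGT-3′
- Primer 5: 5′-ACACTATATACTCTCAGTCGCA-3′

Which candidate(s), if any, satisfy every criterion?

Primer 1 (19 nt, A=6 T=1 G=8 C=4): GC 12/19 = 63.2%, outside 45.0–57.1% ✗; Tm = 64.9 + 41·(12 − 16.4)/19 = 55.4°C ✓ — fails.
Primer 2 (18 nt, A=4 T=8 G=1 C=5): GC 6/18 = 33.3%, outside 45.0–57.1% ✗; Tm = 64.9 + 41·(6 − 16.4)/18 = 41.2°C, outside 47.5–58.4°C ✗ — fails.
Primer 3 (22 nt, A=3 T=4 G=5 C=10): GC 15/22 = 68.2%, outside 45.0–57.1% ✗; Tm = 64.9 + 41·(15 − 16.4)/22 = 62.3°C, outside 47.5–58.4°C ✗ — fails.
Primer 4 (18 nt, A=4 T=2 G=5 C=7): GC 12/18 = 66.7%, outside 45.0–57.1% ✗; Tm = 64.9 + 41·(12 − 16.4)/18 = 54.9°C ✓ — fails.
Primer 5 (22 nt, A=7 T=6 G=2 C=7): GC 9/22 = 40.9%, outside 45.0–57.1% ✗; Tm = 64.9 + 41·(9 − 16.4)/22 = 51.1°C ✓ — fails.

None of the candidates satisfy all criteria.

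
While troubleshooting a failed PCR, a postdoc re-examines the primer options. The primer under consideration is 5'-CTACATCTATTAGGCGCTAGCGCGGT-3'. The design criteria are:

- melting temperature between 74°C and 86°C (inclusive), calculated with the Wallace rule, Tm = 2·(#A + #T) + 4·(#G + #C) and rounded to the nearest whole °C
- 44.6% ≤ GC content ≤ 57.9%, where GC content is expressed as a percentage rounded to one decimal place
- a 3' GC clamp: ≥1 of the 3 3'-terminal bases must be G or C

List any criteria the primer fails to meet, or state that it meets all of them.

Base counts: A=5, T=7, G=7, C=7 (length 26).
Tm: Tm = 2·12 + 4·14 = 80°C ✓
GC content: GC 14/26 = 53.8% ✓
GC clamp: 3' end GGT has 2 G/C ✓

Meets all criteria.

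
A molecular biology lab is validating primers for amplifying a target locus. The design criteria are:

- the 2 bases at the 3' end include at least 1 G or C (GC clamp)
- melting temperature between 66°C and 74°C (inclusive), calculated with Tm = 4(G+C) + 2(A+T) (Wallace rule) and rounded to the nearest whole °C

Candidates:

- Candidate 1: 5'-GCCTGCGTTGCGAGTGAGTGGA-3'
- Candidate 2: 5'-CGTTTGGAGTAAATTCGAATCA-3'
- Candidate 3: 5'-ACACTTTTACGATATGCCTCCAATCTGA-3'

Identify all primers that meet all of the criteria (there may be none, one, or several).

Candidate 1 only.

Candidate 1 (22 nt, A=3 T=5 G=10 C=4): 3' end GA has 1 G/C ✓; Tm = 2·8 + 4·14 = 72°C ✓ — passes.
Candidate 2 (22 nt, A=7 T=7 G=5 C=3): 3' end CA has 1 G/C ✓; Tm = 2·14 + 4·8 = 60°C, outside 66–74°C ✗ — fails.
Candidate 3 (28 nt, A=8 T=9 G=3 C=8): 3' end GA has 1 G/C ✓; Tm = 2·17 + 4·11 = 78°C, outside 66–74°C ✗ — fails.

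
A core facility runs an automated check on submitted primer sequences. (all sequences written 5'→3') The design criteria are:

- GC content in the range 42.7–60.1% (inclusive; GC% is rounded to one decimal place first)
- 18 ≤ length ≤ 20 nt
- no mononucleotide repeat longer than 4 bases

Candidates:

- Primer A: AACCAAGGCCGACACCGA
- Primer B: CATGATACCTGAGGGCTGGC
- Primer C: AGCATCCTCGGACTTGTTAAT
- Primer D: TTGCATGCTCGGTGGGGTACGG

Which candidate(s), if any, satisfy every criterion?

Primer B only.

Primer A (18 nt, A=7 T=0 G=4 C=7): GC 11/18 = 61.1%, outside 42.7–60.1% ✗; length 18 ✓; longest run = 2 ✓ — fails.
Primer B (20 nt, A=4 T=4 G=7 C=5): GC 12/20 = 60.0% ✓; length 20 ✓; longest run = 3 ✓ — passes.
Primer C (21 nt, A=5 T=7 G=4 C=5): GC 9/21 = 42.9% ✓; length 21, outside 18–20 ✗; longest run = 2 ✓ — fails.
Primer D (22 nt, A=2 T=6 G=10 C=4): GC 14/22 = 63.6%, outside 42.7–60.1% ✗; length 22, outside 18–20 ✗; longest run = 4 ✓ — fails.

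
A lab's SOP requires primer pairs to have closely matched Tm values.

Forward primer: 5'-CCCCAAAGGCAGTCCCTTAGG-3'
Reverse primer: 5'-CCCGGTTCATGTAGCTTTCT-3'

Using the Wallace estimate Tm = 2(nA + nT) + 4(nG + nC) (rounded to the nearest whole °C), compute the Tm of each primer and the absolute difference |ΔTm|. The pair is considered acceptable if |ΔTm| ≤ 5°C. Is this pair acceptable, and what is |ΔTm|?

Forward: A=5 T=3 G=5 C=8 → Tm = 2·8 + 4·13 = 68°C.
Reverse: A=2 T=8 G=4 C=6 → Tm = 2·10 + 4·10 = 60°C.
|ΔTm| = |68 − 60| = 8°C, > 5°C.

|ΔTm| = 8°C; the pair is not acceptable.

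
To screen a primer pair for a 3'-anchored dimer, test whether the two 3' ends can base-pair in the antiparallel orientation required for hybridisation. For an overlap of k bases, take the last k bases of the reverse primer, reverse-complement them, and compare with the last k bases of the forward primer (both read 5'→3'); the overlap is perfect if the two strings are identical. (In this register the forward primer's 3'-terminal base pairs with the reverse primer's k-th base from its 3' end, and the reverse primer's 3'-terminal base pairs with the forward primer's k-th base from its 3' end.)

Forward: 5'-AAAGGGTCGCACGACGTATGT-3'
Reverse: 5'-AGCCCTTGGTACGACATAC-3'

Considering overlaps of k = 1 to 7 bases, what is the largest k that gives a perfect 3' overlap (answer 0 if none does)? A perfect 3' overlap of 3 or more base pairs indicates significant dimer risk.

Longest perfect overlap: 6 complementary base pairs; significant dimer risk (threshold 3).

Last 7 bases (5'→3') — forward …CGTATGT, reverse …GACATAC.
Reverse complement of the reverse primer's last 7 bases: GTATGTC; its first k bases are the reverse complement of the reverse primer's last k bases, so a perfect k-base overlap needs the forward primer's last k bases to equal them.
Comparing (forward last k vs required): k=1: T vs G ✗; k=2: GT vs GT ✓; k=3: TGT vs GTA ✗; k=4: ATGT vs GTAT ✗; k=5: TATGT vs GTATG ✗; k=6: GTATGT vs GTATGT ✓; k=7: CGTATGT vs GTATGTC ✗.
Perfect overlaps at k = 2, 6; the largest is 6.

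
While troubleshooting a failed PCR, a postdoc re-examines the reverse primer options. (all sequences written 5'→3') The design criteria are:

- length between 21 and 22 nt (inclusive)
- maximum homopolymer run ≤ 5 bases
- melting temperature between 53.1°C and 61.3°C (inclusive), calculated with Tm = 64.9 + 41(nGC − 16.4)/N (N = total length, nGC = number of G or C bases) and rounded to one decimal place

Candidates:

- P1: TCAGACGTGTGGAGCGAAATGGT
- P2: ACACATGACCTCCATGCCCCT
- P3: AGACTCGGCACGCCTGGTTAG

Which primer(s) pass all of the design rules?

P2 and P3.

P1 (23 nt, A=6 T=5 G=9 C=3): length 23, outside 21–22 ✗; longest run = 3 ✓; Tm = 64.9 + 41·(12 − 16.4)/23 = 57.1°C ✓ — fails.
P2 (21 nt, A=5 T=4 G=2 C=10): length 21 ✓; longest run = 4 ✓; Tm = 64.9 + 41·(12 − 16.4)/21 = 56.3°C ✓ — passes.
P3 (21 nt, A=4 T=4 G=7 C=6): length 21 ✓; longest run = 2 ✓; Tm = 64.9 + 41·(13 − 16.4)/21 = 58.3°C ✓ — passes.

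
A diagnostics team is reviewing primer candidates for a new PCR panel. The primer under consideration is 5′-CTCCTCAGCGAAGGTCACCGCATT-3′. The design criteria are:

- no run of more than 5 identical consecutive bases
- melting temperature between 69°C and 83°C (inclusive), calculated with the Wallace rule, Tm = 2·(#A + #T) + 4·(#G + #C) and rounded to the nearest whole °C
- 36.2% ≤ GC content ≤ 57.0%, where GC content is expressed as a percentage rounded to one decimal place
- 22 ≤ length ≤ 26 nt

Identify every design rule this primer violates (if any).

Fails: GC content.

Base counts: A=5, T=5, G=5, C=9 (length 24).
homopolymer run: longest run = 2 ✓
Tm: Tm = 2·10 + 4·14 = 76°C ✓
GC content: GC 14/24 = 58.3%, outside 36.2–57.0% ✗
length: length 24 ✓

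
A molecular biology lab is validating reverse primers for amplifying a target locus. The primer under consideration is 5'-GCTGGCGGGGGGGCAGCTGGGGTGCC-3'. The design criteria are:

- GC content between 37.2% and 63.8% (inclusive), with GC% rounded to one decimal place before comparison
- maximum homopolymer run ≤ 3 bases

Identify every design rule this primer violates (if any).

Fails: GC content, homopolymer run.

Base counts: A=1, T=3, G=16, C=6 (length 26).
GC content: GC 22/26 = 84.6%, outside 37.2–63.8% ✗
homopolymer run: longest run = 7, exceeds 3 ✗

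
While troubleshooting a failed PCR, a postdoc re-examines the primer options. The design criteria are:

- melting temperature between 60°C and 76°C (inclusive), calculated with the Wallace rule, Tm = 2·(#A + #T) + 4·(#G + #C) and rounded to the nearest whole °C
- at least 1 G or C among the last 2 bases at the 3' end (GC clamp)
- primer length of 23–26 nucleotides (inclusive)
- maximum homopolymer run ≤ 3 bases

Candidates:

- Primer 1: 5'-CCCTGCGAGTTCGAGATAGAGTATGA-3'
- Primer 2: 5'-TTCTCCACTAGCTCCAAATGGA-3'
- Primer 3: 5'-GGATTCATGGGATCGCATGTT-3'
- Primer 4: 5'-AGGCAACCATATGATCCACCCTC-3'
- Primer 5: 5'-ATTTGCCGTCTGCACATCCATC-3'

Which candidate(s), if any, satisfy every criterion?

Primer 1 (26 nt, A=7 T=6 G=8 C=5): Tm = 2·13 + 4·13 = 78°C, outside 60–76°C ✗; 3' end GA has 1 G/C ✓; length 26 ✓; longest run = 3 ✓ — fails.
Primer 2 (22 nt, A=6 T=6 G=3 C=7): Tm = 2·12 + 4·10 = 64°C ✓; 3' end GA has 1 G/C ✓; length 22, outside 23–26 ✗; longest run = 3 ✓ — fails.
Primer 3 (21 nt, A=4 T=7 G=7 C=3): Tm = 2·11 + 4·10 = 62°C ✓; 3' end TT has 0 G/C, need ≥1 ✗; length 21, outside 23–26 ✗; longest run = 3 ✓ — fails.
Primer 4 (23 nt, A=7 T=4 G=3 C=9): Tm = 2·11 + 4·12 = 70°C ✓; 3' end TC has 1 G/C ✓; length 23 ✓; longest run = 3 ✓ — passes.
Primer 5 (22 nt, A=4 T=7 G=3 C=8): Tm = 2·11 + 4·11 = 66°C ✓; 3' end TC has 1 G/C ✓; length 22, outside 23–26 ✗; longest run = 3 ✓ — fails.

Primer 4 only.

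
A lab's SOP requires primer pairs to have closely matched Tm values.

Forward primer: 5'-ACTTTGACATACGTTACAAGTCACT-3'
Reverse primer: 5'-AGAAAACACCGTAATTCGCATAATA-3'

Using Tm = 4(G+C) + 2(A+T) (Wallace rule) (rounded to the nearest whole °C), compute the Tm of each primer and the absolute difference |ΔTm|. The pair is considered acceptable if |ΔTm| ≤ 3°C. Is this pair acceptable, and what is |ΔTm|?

|ΔTm| = 2°C; the pair is acceptable.

Forward: A=8 T=8 G=3 C=6 → Tm = 2·16 + 4·9 = 68°C.
Reverse: A=12 T=5 G=3 C=5 → Tm = 2·17 + 4·8 = 66°C.
|ΔTm| = |68 − 66| = 2°C, ≤ 3°C.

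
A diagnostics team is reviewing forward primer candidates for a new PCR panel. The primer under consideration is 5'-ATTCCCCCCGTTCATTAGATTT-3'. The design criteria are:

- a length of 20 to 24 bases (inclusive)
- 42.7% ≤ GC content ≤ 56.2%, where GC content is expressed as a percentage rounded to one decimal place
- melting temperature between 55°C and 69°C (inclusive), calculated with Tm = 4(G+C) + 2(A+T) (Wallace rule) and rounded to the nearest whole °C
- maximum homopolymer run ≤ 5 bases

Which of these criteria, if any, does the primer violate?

Base counts: A=4, T=9, G=2, C=7 (length 22).
length: length 22 ✓
GC content: GC 9/22 = 40.9%, outside 42.7–56.2% ✗
Tm: Tm = 2·13 + 4·9 = 62°C ✓
homopolymer run: longest run = 6, exceeds 5 ✗

Fails: GC content, homopolymer run.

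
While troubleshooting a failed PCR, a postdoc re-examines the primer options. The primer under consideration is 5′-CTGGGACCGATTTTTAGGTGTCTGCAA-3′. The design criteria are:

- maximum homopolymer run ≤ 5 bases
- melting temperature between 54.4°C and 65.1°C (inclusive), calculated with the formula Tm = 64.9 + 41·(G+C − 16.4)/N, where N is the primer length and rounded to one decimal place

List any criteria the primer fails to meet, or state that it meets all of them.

Meets all criteria.

Base counts: A=5, T=9, G=8, C=5 (length 27).
homopolymer run: longest run = 5 ✓
Tm: Tm = 64.9 + 41·(13 − 16.4)/27 = 59.7°C ✓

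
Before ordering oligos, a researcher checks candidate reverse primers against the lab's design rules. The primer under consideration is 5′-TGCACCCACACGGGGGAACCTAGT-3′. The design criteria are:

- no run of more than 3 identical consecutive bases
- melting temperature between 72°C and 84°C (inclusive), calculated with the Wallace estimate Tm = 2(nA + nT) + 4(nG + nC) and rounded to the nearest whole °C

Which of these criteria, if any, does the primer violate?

Base counts: A=6, T=3, G=7, C=8 (length 24).
homopolymer run: longest run = 5, exceeds 3 ✗
Tm: Tm = 2·9 + 4·15 = 78°C ✓

Fails: homopolymer run.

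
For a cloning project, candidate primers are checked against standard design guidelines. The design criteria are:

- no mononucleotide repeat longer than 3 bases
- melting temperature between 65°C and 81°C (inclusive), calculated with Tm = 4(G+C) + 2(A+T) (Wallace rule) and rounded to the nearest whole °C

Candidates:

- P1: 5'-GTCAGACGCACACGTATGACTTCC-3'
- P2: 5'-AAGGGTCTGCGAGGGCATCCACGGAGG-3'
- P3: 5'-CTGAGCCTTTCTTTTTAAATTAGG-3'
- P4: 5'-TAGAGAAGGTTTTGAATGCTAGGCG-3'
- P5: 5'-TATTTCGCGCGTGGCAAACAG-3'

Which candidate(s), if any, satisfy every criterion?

P1 (24 nt, A=6 T=5 G=5 C=8): longest run = 2 ✓; Tm = 2·11 + 4·13 = 74°C ✓ — passes.
P2 (27 nt, A=6 T=3 G=12 C=6): longest run = 3 ✓; Tm = 2·9 + 4·18 = 90°C, outside 65–81°C ✗ — fails.
P3 (24 nt, A=5 T=11 G=4 C=4): longest run = 5, exceeds 3 ✗; Tm = 2·16 + 4·8 = 64°C, outside 65–81°C ✗ — fails.
P4 (25 nt, A=7 T=7 G=9 C=2): longest run = 4, exceeds 3 ✗; Tm = 2·14 + 4·11 = 72°C ✓ — fails.
P5 (21 nt, A=5 T=5 G=6 C=5): longest run = 3 ✓; Tm = 2·10 + 4·11 = 64°C, outside 65–81°C ✗ — fails.

P1 only.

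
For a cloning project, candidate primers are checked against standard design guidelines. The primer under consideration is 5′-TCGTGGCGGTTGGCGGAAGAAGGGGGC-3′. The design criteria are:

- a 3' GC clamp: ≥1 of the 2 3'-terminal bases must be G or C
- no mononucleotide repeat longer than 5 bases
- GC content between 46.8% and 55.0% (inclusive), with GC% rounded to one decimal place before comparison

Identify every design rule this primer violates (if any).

Fails: GC content.

Base counts: A=4, T=4, G=15, C=4 (length 27).
GC clamp: 3' end GC has 2 G/C ✓
homopolymer run: longest run = 5 ✓
GC content: GC 19/27 = 70.4%, outside 46.8–55.0% ✗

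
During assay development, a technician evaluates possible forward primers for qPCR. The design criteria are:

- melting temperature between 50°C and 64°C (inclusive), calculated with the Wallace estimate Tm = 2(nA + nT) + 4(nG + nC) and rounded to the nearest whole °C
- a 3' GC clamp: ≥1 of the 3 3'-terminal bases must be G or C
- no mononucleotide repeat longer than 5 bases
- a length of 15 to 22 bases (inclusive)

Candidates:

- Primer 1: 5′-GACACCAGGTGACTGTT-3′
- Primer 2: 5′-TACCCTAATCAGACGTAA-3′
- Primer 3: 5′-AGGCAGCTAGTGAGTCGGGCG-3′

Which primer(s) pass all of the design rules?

Primer 1 (17 nt, A=4 T=4 G=5 C=4): Tm = 2·8 + 4·9 = 52°C ✓; 3' end GTT has 1 G/C ✓; longest run = 2 ✓; length 17 ✓ — passes.
Primer 2 (18 nt, A=7 T=4 G=2 C=5): Tm = 2·11 + 4·7 = 50°C ✓; 3' end TAA has 0 G/C, need ≥1 ✗; longest run = 3 ✓; length 18 ✓ — fails.
Primer 3 (21 nt, A=4 T=3 G=10 C=4): Tm = 2·7 + 4·14 = 70°C, outside 50–64°C ✗; 3' end GCG has 3 G/C ✓; longest run = 3 ✓; length 21 ✓ — fails.

Primer 1 only.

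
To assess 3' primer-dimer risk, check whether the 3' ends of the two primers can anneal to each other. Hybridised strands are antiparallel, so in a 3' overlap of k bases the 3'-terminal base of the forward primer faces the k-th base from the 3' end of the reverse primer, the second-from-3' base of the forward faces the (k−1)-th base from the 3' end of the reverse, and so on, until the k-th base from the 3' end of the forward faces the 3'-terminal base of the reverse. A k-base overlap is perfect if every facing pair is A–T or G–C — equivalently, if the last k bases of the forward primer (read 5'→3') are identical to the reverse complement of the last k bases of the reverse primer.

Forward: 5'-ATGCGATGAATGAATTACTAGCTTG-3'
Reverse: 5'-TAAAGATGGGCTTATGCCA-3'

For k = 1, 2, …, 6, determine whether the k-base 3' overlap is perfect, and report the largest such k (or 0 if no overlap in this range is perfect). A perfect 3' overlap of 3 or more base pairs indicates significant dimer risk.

Longest perfect overlap: 2 complementary base pairs; below the dimer-risk threshold (threshold 3).

Last 6 bases (5'→3') — forward …AGCTTG, reverse …ATGCCA.
Reverse complement of the reverse primer's last 6 bases: TGGCAT; its first k bases are the reverse complement of the reverse primer's last k bases, so a perfect k-base overlap needs the forward primer's last k bases to equal them.
Comparing (forward last k vs required): k=1: G vs T ✗; k=2: TG vs TG ✓; k=3: TTG vs TGG ✗; k=4: CTTG vs TGGC ✗; k=5: GCTTG vs TGGCA ✗; k=6: AGCTTG vs TGGCAT ✗.
Only k = 2 is perfect, so the longest perfect 3' overlap is 2.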